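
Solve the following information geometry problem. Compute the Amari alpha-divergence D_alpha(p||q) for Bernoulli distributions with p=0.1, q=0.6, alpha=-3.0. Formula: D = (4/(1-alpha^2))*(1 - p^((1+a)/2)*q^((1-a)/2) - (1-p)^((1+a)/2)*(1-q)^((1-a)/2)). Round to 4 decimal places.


Amari alpha-divergence:
D = (4/(1-alpha^2))*(1 - p^((1+a)/2)*q^((1-a)/2) - (1-p)^((1+a)/2)*(1-q)^((1-a)/2)).
alpha = -3.0, p = 0.1, q = 0.6.
e1 = (1+alpha)/2 = -1.0, e2 = (1-alpha)/2 = 2.0.
t1 = p^e1 * q^e2 = 0.1^-1.0 * 0.6^2.0 = 3.6.
t2 = (1-p)^e1 * (1-q)^e2 = 0.9^-1.0 * 0.4^2.0 = 0.177778.
4/(1-alpha^2) = -0.5.
D = -0.5*(1 - 3.6 - 0.177778) = 1.3889

1.3889


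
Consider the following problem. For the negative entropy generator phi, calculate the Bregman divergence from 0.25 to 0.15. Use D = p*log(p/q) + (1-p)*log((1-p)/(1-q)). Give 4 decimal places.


Bregman divergence with negative entropy generator:
D = p*log(p/q) + (1-p)*log((1-p)/(1-q)).
p = 0.25, q = 0.15.
p*log(p/q) = 0.25*log(0.25/0.15) = 0.127706.
(1-p)*log((1-p)/(1-q)) = 0.75*log(0.75/0.85) = -0.093872.
D = 0.127706 + -0.093872 = 0.0338

0.0338


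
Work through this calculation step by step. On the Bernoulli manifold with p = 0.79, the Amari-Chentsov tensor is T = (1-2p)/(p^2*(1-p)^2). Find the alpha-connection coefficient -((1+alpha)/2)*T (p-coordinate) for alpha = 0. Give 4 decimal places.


Skewness (Amari-Chentsov) tensor: T = (1-2p)/(p^2*(1-p)^2).
p = 0.79, 1-2p = -0.58, p^2 = 0.6241, (1-p)^2 = 0.0441.
T = -0.58/(0.6241 * 0.0441) = -21.07343.
In the p-coordinate, Gamma^(alpha) = Gamma^(0) - (alpha/2)*T with Gamma^(0) = (1/2)*g'(p) = -T/2,
so Gamma^(alpha) = -((1+alpha)/2)*T.
alpha = 0, -(1+alpha)/2 = -0.5.
Gamma = -0.5 * -21.07343 = 10.5367

10.5367


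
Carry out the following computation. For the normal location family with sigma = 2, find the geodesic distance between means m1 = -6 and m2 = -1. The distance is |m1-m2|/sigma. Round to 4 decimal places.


On the fixed-variance normal subfamily, geodesic distance = |m1-m2|/sigma.
|-6 - -1| = 5.
sigma = 2.
d = 5/2 = 2.5000

2.5000


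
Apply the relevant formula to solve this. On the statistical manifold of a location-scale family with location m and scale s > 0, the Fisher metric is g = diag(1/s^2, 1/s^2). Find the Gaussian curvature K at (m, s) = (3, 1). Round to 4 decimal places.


The metric has the form g = (A dm^2 + B ds^2)/s^2 with A = 1, B = 1.
Substitute u = sqrt(A/B)*m: g = B*(du^2 + ds^2)/s^2, i.e. B times the
Poincare upper half-plane metric, which has constant Gaussian curvature -1.
Scaling a 2D metric by a constant c divides the Gaussian curvature by c,
so K = -1/B = -1/(1) = -1.0000 everywhere (the point (m, s) = (3, 1) is irrelevant:
the curvature is constant).
The requested Gaussian curvature is K = -1.0000.

-1.0000


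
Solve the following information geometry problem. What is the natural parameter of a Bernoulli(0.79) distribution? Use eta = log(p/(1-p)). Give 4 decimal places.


Natural parameter for Bernoulli: eta = log(p/(1-p)).
p = 0.79, 1-p = 0.21.
p/(1-p) = 3.761905.
eta = log(3.761905) = 1.3249

1.3249


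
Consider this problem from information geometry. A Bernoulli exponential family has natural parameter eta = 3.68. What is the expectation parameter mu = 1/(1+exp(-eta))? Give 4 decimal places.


Dual coordinate (expectation parameter) for Bernoulli:
mu = 1/(1+exp(-eta)).
eta = 3.68.
exp(-eta) = exp(-3.68) = 0.025223.
mu = 1/(1+0.025223) = 0.9754

0.9754


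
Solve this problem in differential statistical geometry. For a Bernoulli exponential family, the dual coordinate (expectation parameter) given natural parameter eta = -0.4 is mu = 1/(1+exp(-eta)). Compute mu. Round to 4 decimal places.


Dual coordinate (expectation parameter) for Bernoulli:
mu = 1/(1+exp(-eta)).
eta = -0.4.
exp(-eta) = exp(0.4) = 1.491825.
mu = 1/(1+1.491825) = 0.4013

0.4013


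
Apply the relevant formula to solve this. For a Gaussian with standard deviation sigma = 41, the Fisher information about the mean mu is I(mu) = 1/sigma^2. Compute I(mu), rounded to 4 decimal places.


The Fisher information for the mean of a normal distribution is I(mu) = 1/sigma^2.
sigma = 41, so sigma^2 = 1681.
I(mu) = 1/1681 = 0.0006

0.0006


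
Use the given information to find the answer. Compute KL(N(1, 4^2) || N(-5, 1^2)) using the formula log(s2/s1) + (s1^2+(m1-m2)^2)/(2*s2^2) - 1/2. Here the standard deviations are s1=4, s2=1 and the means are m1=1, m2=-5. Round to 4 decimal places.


KL divergence between normal distributions:
KL = log(s2/s1) + (s1^2 + (m1-m2)^2)/(2*s2^2) - 1/2.
log(1/4) = -1.386294.
(4^2 + (1--5)^2)/(2*1^2) = (16 + 36)/2 = 26.0.
KL = -1.386294 + 26.0 - 0.5 = 24.1137

24.1137


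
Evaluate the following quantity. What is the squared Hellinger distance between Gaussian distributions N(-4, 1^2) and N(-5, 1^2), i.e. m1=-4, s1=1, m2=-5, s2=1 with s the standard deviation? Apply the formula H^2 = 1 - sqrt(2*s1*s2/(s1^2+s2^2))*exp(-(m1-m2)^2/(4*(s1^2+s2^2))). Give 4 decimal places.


Squared Hellinger distance for Gaussians:
H^2 = 1 - sqrt(2*s1*s2/(s1^2+s2^2)) * exp(-(m1-m2)^2/(4*(s1^2+s2^2))).
s1^2 = 1, s2^2 = 1, s1^2+s2^2 = 2.
sqrt(2*1*1/(2)) = 1.0.
(m1-m2)^2 = (1)^2 = 1.
exp(-1/(4*2)) = exp(-0.125) = 0.882497.
H^2 = 1 - 1.0*0.882497 = 0.1175

0.1175


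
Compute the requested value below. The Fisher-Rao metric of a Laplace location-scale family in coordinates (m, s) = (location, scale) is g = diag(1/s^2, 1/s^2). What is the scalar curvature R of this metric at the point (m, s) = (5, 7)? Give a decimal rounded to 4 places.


The metric has the form g = (A dm^2 + B ds^2)/s^2 with A = 1, B = 1.
Substitute u = sqrt(A/B)*m: g = B*(du^2 + ds^2)/s^2, i.e. B times the
Poincare upper half-plane metric, which has constant Gaussian curvature -1.
Scaling a 2D metric by a constant c divides the Gaussian curvature by c,
so K = -1/B = -1/(1) = -1.0000 everywhere (the point (m, s) = (5, 7) is irrelevant:
the curvature is constant).
Scalar curvature in dimension 2: R = 2K = -2/(1) = -2.0000.

-2.0000


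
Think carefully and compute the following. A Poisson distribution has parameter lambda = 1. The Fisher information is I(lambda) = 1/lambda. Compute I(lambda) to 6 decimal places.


Fisher information for Poisson: I(lambda) = 1/lambda.
lambda = 1.
I(lambda) = 1/1 = 1.000000

1.000000


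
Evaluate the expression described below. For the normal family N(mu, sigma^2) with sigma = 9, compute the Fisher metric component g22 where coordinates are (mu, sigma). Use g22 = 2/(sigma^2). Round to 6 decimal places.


For the 2-parameter normal family, the Fisher metric has:
  g11 = 1/sigma^2, g22 = 2/sigma^2.
sigma = 9, sigma^2 = 81.
g22 = 0.024691

0.024691


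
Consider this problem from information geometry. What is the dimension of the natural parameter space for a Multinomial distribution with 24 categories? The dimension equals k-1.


Exponential family dimension calculation:
For Multinomial with k=24 categories, dim = k-1 = 23.

23


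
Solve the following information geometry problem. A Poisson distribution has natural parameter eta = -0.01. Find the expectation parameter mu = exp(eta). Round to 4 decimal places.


Expectation parameter for Poisson exponential family:
mu = exp(eta).
eta = -0.01.
mu = exp(-0.01) = 0.9900

0.9900


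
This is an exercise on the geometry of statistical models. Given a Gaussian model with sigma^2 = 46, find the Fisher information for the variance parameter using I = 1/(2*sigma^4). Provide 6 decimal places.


Fisher information for variance: I(sigma^2) = 1/(2*sigma^4).
sigma^2 = 46, so sigma^4 = 2116.
I = 1/(2*2116) = 1/4232 = 0.000236

0.000236


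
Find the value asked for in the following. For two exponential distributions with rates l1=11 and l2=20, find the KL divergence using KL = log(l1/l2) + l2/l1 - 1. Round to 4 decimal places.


KL divergence for exponential family:
KL = log(l1/l2) + l2/l1 - 1.
log(11/20) = -0.597837.
20/11 = 1.818182.
KL = -0.597837 + 1.818182 - 1 = 0.2203

0.2203


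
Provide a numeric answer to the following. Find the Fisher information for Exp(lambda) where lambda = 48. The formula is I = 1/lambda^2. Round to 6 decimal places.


Fisher information for exponential: I(lambda) = 1/lambda^2.
lambda = 48, lambda^2 = 2304.
I = 1/2304 = 0.000434

0.000434


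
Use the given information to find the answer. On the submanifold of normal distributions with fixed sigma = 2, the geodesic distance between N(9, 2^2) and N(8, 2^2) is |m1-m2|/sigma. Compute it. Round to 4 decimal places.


On the fixed-variance normal subfamily, geodesic distance = |m1-m2|/sigma.
|9 - 8| = 1.
sigma = 2.
d = 1/2 = 0.5000

0.5000


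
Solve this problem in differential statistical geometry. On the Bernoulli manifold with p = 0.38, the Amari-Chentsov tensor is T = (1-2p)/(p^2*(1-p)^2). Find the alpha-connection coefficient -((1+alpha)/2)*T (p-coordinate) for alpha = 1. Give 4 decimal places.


Skewness (Amari-Chentsov) tensor: T = (1-2p)/(p^2*(1-p)^2).
p = 0.38, 1-2p = 0.24, p^2 = 0.1444, (1-p)^2 = 0.3844.
T = 0.24/(0.1444 * 0.3844) = 4.323751.
In the p-coordinate, Gamma^(alpha) = Gamma^(0) - (alpha/2)*T with Gamma^(0) = (1/2)*g'(p) = -T/2,
so Gamma^(alpha) = -((1+alpha)/2)*T.
alpha = 1, -(1+alpha)/2 = -1.0.
Gamma = -1.0 * 4.323751 = -4.3238

-4.3238


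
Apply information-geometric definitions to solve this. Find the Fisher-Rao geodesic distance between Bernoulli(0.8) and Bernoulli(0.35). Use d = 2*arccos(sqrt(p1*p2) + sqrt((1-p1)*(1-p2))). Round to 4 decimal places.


Geodesic distance on Bernoulli manifold:
d(p1,p2) = 2*arccos(sqrt(p1*p2) + sqrt((1-p1)*(1-p2))).
sqrt(p1*p2) = sqrt(0.8*0.35) = 0.52915.
sqrt((1-p1)*(1-p2)) = sqrt(0.2*0.65) = 0.360555.
arg = 0.52915 + 0.360555 = 0.889705.
d = 2*arccos(0.889705) = 0.9482

0.9482


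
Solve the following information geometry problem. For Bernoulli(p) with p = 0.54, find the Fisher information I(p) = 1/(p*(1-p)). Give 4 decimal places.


For Bernoulli(p), Fisher information is I(p) = 1/(p*(1-p)).
p = 0.54, 1-p = 0.46.
p*(1-p) = 0.2484.
I(p) = 1/0.2484 = 4.0258

4.0258


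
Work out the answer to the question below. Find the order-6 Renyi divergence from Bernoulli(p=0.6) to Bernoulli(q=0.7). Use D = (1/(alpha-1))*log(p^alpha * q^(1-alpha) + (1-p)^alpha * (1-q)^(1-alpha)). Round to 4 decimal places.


Renyi divergence of order alpha between Bernoulli distributions:
D = (1/(alpha-1))*log(p^alpha * q^(1-alpha) + (1-p)^alpha * (1-q)^(1-alpha)).
alpha = 6, p = 0.6, q = 0.7.
p^alpha * q^(1-alpha) = 0.6^6 * 0.7^-5 = 0.277599.
(1-p)^alpha * (1-q)^(1-alpha) = 0.4^6 * 0.3^-5 = 1.685597.
sum = 0.277599 + 1.685597 = 1.963195.
D = (1/5)*log(1.963195) = 0.1349

0.1349


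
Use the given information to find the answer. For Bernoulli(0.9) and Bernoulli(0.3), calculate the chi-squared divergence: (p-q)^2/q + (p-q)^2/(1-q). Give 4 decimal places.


Chi-squared divergence between Bernoulli distributions:
chi^2 = (p-q)^2/q + (p-q)^2/(1-q).
p = 0.9, q = 0.3, p-q = 0.6.
(p-q)^2 = 0.36.
term1 = 0.36/0.3 = 1.2.
term2 = 0.36/0.7 = 0.514286.
chi^2 = 1.2 + 0.514286 = 1.7143

1.7143


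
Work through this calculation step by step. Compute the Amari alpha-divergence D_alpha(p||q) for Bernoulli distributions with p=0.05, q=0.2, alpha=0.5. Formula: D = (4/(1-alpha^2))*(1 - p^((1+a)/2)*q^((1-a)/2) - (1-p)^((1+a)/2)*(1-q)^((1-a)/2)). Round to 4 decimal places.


Amari alpha-divergence:
D = (4/(1-alpha^2))*(1 - p^((1+a)/2)*q^((1-a)/2) - (1-p)^((1+a)/2)*(1-q)^((1-a)/2)).
alpha = 0.5, p = 0.05, q = 0.2.
e1 = (1+alpha)/2 = 0.75, e2 = (1-alpha)/2 = 0.25.
t1 = p^e1 * q^e2 = 0.05^0.75 * 0.2^0.25 = 0.070711.
t2 = (1-p)^e1 * (1-q)^e2 = 0.95^0.75 * 0.8^0.25 = 0.91005.
4/(1-alpha^2) = 5.333333.
D = 5.333333*(1 - 0.070711 - 0.91005) = 0.1026

0.1026


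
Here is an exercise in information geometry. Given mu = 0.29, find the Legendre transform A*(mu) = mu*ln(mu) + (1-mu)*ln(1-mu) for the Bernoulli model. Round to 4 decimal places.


Legendre transform for Bernoulli:
A*(mu) = mu*log(mu) + (1-mu)*log(1-mu).
mu = 0.29, 1-mu = 0.71.
mu*log(mu) = 0.29*log(0.29) = -0.358984.
(1-mu)*log(1-mu) = 0.71*log(0.71) = -0.243168.
A* = -0.358984 + -0.243168 = -0.6022

-0.6022


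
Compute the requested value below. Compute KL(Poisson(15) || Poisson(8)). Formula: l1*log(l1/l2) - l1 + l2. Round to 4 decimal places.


KL divergence for Poisson:
KL = l1*log(l1/l2) - l1 + l2.
l1 = 15, l2 = 8.
log(15/8) = 0.628609.
l1*log(l1/l2) = 15 * 0.628609 = 9.42913.
KL = 9.42913 - 15 + 8 = 2.4291

2.4291


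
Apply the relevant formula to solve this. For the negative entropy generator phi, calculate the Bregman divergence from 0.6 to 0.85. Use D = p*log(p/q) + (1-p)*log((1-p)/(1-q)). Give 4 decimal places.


Bregman divergence with negative entropy generator:
D = p*log(p/q) + (1-p)*log((1-p)/(1-q)).
p = 0.6, q = 0.85.
p*log(p/q) = 0.6*log(0.6/0.85) = -0.208984.
(1-p)*log((1-p)/(1-q)) = 0.4*log(0.4/0.15) = 0.392332.
D = -0.208984 + 0.392332 = 0.1833

0.1833


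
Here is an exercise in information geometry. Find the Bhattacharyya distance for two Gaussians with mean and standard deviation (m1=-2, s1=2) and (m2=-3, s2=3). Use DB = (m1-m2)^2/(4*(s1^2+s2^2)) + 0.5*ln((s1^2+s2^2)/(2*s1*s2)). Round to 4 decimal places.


Bhattacharyya distance between two Gaussians:
DB = (m1-m2)^2/(4*(s1^2+s2^2)) + (1/2)*ln((s1^2+s2^2)/(2*s1*s2)).
(m1-m2)^2 = (1)^2 = 1.
s1^2+s2^2 = 4 + 9 = 13.
term1 = 1/52 = 0.019231.
term2 = 0.5*ln(13/12.0) = 0.040021.
DB = 0.019231 + 0.040021 = 0.0593

0.0593


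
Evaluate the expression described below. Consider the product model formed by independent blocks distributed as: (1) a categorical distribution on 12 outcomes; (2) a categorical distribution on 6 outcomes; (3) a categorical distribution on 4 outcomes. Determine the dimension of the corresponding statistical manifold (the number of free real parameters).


The dimension of a statistical manifold equals the number of free
(independent) real parameters of the model. For a product of independent
blocks the parameter counts add.
- categorical on 12 outcomes (probabilities sum to 1): 12-1 = 11.
- categorical on 6 outcomes (probabilities sum to 1): 6-1 = 5.
- categorical on 4 outcomes (probabilities sum to 1): 4-1 = 3.
Total = 11 + 5 + 3 = 19.
Dimension = 19

19


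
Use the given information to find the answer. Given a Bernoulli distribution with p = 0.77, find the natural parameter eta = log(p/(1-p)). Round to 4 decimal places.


Natural parameter for Bernoulli: eta = log(p/(1-p)).
p = 0.77, 1-p = 0.23.
p/(1-p) = 3.347826.
eta = log(3.347826) = 1.2083

1.2083


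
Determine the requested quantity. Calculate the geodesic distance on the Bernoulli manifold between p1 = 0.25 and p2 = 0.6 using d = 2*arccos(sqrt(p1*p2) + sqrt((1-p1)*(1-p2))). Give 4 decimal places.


Geodesic distance on Bernoulli manifold:
d(p1,p2) = 2*arccos(sqrt(p1*p2) + sqrt((1-p1)*(1-p2))).
sqrt(p1*p2) = sqrt(0.25*0.6) = 0.387298.
sqrt((1-p1)*(1-p2)) = sqrt(0.75*0.4) = 0.547723.
arg = 0.387298 + 0.547723 = 0.935021.
d = 2*arccos(0.935021) = 0.7250

0.7250


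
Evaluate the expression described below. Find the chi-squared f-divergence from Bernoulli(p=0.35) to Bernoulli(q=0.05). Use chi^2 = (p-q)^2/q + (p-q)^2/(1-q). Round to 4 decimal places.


Chi-squared divergence between Bernoulli distributions:
chi^2 = (p-q)^2/q + (p-q)^2/(1-q).
p = 0.35, q = 0.05, p-q = 0.3.
(p-q)^2 = 0.09.
term1 = 0.09/0.05 = 1.8.
term2 = 0.09/0.95 = 0.094737.
chi^2 = 1.8 + 0.094737 = 1.8947

1.8947


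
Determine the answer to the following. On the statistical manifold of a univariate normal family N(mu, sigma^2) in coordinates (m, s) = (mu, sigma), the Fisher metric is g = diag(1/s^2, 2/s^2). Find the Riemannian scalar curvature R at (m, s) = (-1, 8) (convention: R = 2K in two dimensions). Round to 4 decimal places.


The metric has the form g = (A dm^2 + B ds^2)/s^2 with A = 1, B = 2.
Substitute u = sqrt(A/B)*m: g = B*(du^2 + ds^2)/s^2, i.e. B times the
Poincare upper half-plane metric, which has constant Gaussian curvature -1.
Scaling a 2D metric by a constant c divides the Gaussian curvature by c,
so K = -1/B = -1/(2) = -0.5000 everywhere (the point (m, s) = (-1, 8) is irrelevant:
the curvature is constant).
Scalar curvature in dimension 2: R = 2K = -2/(2) = -1.0000.

-1.0000


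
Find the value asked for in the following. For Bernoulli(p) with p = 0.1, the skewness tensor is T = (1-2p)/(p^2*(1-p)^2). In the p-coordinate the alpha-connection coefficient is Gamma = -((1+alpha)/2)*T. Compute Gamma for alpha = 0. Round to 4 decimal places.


Skewness (Amari-Chentsov) tensor: T = (1-2p)/(p^2*(1-p)^2).
p = 0.1, 1-2p = 0.8, p^2 = 0.01, (1-p)^2 = 0.81.
T = 0.8/(0.01 * 0.81) = 98.765432.
In the p-coordinate, Gamma^(alpha) = Gamma^(0) - (alpha/2)*T with Gamma^(0) = (1/2)*g'(p) = -T/2,
so Gamma^(alpha) = -((1+alpha)/2)*T.
alpha = 0, -(1+alpha)/2 = -0.5.
Gamma = -0.5 * 98.765432 = -49.3827

-49.3827


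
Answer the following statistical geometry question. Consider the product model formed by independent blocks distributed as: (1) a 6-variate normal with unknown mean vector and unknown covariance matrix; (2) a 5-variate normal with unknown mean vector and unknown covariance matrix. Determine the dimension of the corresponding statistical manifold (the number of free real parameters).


The dimension of a statistical manifold equals the number of free
(independent) real parameters of the model. For a product of independent
blocks the parameter counts add.
- 6-variate normal: 6 (mean) + 6*7/2 = 21 (symmetric covariance) = 27.
- 5-variate normal: 5 (mean) + 5*6/2 = 15 (symmetric covariance) = 20.
Total = 27 + 20 = 47.
Dimension = 47

47


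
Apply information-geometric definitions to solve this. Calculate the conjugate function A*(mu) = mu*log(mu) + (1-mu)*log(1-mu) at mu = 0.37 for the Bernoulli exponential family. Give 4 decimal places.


Legendre transform for Bernoulli:
A*(mu) = mu*log(mu) + (1-mu)*log(1-mu).
mu = 0.37, 1-mu = 0.63.
mu*log(mu) = 0.37*log(0.37) = -0.367873.
(1-mu)*log(1-mu) = 0.63*log(0.63) = -0.291082.
A* = -0.367873 + -0.291082 = -0.6590

-0.6590


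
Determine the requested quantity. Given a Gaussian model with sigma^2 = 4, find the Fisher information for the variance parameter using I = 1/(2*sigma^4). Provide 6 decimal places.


Fisher information for variance: I(sigma^2) = 1/(2*sigma^4).
sigma^2 = 4, so sigma^4 = 16.
I = 1/(2*16) = 1/32 = 0.031250

0.031250


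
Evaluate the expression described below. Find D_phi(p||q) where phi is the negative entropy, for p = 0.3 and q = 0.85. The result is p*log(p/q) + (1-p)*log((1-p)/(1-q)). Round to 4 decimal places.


Bregman divergence with negative entropy generator:
D = p*log(p/q) + (1-p)*log((1-p)/(1-q)).
p = 0.3, q = 0.85.
p*log(p/q) = 0.3*log(0.3/0.85) = -0.312436.
(1-p)*log((1-p)/(1-q)) = 0.7*log(0.7/0.15) = 1.078312.
D = -0.312436 + 1.078312 = 0.7659

0.7659


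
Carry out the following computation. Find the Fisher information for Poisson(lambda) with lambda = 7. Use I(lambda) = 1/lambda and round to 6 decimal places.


Fisher information for Poisson: I(lambda) = 1/lambda.
lambda = 7.
I(lambda) = 1/7 = 0.142857

0.142857


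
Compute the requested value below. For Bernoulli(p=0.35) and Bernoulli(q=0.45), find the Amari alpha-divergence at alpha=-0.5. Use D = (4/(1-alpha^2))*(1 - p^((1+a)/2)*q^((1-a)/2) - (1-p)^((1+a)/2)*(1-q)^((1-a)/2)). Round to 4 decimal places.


Amari alpha-divergence:
D = (4/(1-alpha^2))*(1 - p^((1+a)/2)*q^((1-a)/2) - (1-p)^((1+a)/2)*(1-q)^((1-a)/2)).
alpha = -0.5, p = 0.35, q = 0.45.
e1 = (1+alpha)/2 = 0.25, e2 = (1-alpha)/2 = 0.75.
t1 = p^e1 * q^e2 = 0.35^0.25 * 0.45^0.75 = 0.422597.
t2 = (1-p)^e1 * (1-q)^e2 = 0.65^0.25 * 0.55^0.75 = 0.573456.
4/(1-alpha^2) = 5.333333.
D = 5.333333*(1 - 0.422597 - 0.573456) = 0.0210

0.0210


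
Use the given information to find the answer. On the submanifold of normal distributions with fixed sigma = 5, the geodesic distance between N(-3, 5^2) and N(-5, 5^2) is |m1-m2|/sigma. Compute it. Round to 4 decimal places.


On the fixed-variance normal subfamily, geodesic distance = |m1-m2|/sigma.
|-3 - -5| = 2.
sigma = 5.
d = 2/5 = 0.4000

0.4000


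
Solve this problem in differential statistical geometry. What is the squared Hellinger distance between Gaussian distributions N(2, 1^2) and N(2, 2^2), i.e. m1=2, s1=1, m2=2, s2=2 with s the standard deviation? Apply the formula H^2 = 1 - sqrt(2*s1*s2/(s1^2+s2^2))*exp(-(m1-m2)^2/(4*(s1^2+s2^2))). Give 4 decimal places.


Squared Hellinger distance for Gaussians:
H^2 = 1 - sqrt(2*s1*s2/(s1^2+s2^2)) * exp(-(m1-m2)^2/(4*(s1^2+s2^2))).
s1^2 = 1, s2^2 = 4, s1^2+s2^2 = 5.
sqrt(2*1*2/(5)) = 0.894427.
(m1-m2)^2 = (0)^2 = 0.
exp(-0/(4*5)) = exp(0.0) = 1.0.
H^2 = 1 - 0.894427*1.0 = 0.1056

0.1056


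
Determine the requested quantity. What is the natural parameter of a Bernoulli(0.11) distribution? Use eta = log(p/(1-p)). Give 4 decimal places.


Natural parameter for Bernoulli: eta = log(p/(1-p)).
p = 0.11, 1-p = 0.89.
p/(1-p) = 0.123596.
eta = log(0.123596) = -2.0907

-2.0907


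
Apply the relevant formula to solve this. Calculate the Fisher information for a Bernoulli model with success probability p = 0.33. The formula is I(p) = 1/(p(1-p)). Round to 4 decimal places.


For Bernoulli(p), Fisher information is I(p) = 1/(p*(1-p)).
p = 0.33, 1-p = 0.67.
p*(1-p) = 0.2211.
I(p) = 1/0.2211 = 4.5228

4.5228


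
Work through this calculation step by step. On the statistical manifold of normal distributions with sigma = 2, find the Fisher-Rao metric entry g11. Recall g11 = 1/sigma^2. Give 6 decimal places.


For the 2-parameter normal family, the Fisher metric has:
  g11 = 1/sigma^2, g22 = 2/sigma^2.
sigma = 2, sigma^2 = 4.
g11 = 0.250000

0.250000


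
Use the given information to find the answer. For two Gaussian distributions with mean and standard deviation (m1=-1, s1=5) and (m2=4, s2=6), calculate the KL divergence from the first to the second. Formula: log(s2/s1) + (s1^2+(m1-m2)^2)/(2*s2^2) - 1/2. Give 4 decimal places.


KL divergence between normal distributions:
KL = log(s2/s1) + (s1^2 + (m1-m2)^2)/(2*s2^2) - 1/2.
log(6/5) = 0.182322.
(5^2 + (-1-4)^2)/(2*6^2) = (25 + 25)/72 = 0.694444.
KL = 0.182322 + 0.694444 - 0.5 = 0.3768

0.3768


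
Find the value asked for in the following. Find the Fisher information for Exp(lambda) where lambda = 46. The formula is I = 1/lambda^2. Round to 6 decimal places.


Fisher information for exponential: I(lambda) = 1/lambda^2.
lambda = 46, lambda^2 = 2116.
I = 1/2116 = 0.000473

0.000473


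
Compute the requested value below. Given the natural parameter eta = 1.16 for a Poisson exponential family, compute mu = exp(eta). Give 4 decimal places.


Expectation parameter for Poisson exponential family:
mu = exp(eta).
eta = 1.16.
mu = exp(1.16) = 3.1899

3.1899


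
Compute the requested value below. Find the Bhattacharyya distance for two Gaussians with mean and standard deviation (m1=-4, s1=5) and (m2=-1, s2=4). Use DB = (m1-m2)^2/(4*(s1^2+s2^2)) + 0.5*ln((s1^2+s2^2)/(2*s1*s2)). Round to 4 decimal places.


Bhattacharyya distance between two Gaussians:
DB = (m1-m2)^2/(4*(s1^2+s2^2)) + (1/2)*ln((s1^2+s2^2)/(2*s1*s2)).
(m1-m2)^2 = (-3)^2 = 9.
s1^2+s2^2 = 25 + 16 = 41.
term1 = 9/164 = 0.054878.
term2 = 0.5*ln(41/40.0) = 0.012346.
DB = 0.054878 + 0.012346 = 0.0672

0.0672


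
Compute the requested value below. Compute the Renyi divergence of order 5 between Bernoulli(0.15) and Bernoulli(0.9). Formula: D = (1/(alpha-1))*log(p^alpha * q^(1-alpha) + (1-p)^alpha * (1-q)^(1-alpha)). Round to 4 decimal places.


Renyi divergence of order alpha between Bernoulli distributions:
D = (1/(alpha-1))*log(p^alpha * q^(1-alpha) + (1-p)^alpha * (1-q)^(1-alpha)).
alpha = 5, p = 0.15, q = 0.9.
p^alpha * q^(1-alpha) = 0.15^5 * 0.9^-4 = 0.000116.
(1-p)^alpha * (1-q)^(1-alpha) = 0.85^5 * 0.1^-4 = 4437.053125.
sum = 0.000116 + 4437.053125 = 4437.053241.
D = (1/4)*log(4437.053241) = 2.0994

2.0994


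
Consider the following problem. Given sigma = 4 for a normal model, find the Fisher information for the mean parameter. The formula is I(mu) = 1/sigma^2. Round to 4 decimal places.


The Fisher information for the mean of a normal distribution is I(mu) = 1/sigma^2.
sigma = 4, so sigma^2 = 16.
I(mu) = 1/16 = 0.0625

0.0625


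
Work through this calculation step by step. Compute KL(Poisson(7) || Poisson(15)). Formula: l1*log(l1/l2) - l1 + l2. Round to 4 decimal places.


KL divergence for Poisson:
KL = l1*log(l1/l2) - l1 + l2.
l1 = 7, l2 = 15.
log(7/15) = -0.76214.
l1*log(l1/l2) = 7 * -0.76214 = -5.33498.
KL = -5.33498 - 7 + 15 = 2.6650

2.6650


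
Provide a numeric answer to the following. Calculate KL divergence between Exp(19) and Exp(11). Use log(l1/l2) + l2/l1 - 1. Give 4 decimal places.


KL divergence for exponential family:
KL = log(l1/l2) + l2/l1 - 1.
log(19/11) = 0.546544.
11/19 = 0.578947.
KL = 0.546544 + 0.578947 - 1 = 0.1255

0.1255


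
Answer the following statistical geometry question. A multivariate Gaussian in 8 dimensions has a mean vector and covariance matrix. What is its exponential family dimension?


Exponential family dimension calculation:
For 8-dim MVN: mean has 8 params, covariance has 8*9/2 = 36 unique entries.
Total dim = 8 + 36 = 44.

44


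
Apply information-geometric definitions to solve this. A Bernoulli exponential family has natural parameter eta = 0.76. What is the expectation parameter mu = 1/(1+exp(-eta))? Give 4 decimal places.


Dual coordinate (expectation parameter) for Bernoulli:
mu = 1/(1+exp(-eta)).
eta = 0.76.
exp(-eta) = exp(-0.76) = 0.467666.
mu = 1/(1+0.467666) = 0.6814

0.6814


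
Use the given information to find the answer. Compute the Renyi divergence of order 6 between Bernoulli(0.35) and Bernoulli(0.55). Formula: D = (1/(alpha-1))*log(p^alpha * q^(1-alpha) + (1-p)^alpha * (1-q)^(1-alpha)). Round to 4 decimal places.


Renyi divergence of order alpha between Bernoulli distributions:
D = (1/(alpha-1))*log(p^alpha * q^(1-alpha) + (1-p)^alpha * (1-q)^(1-alpha)).
alpha = 6, p = 0.35, q = 0.55.
p^alpha * q^(1-alpha) = 0.35^6 * 0.55^-5 = 0.036525.
(1-p)^alpha * (1-q)^(1-alpha) = 0.65^6 * 0.45^-5 = 4.087122.
sum = 0.036525 + 4.087122 = 4.123647.
D = (1/5)*log(4.123647) = 0.2833

0.2833


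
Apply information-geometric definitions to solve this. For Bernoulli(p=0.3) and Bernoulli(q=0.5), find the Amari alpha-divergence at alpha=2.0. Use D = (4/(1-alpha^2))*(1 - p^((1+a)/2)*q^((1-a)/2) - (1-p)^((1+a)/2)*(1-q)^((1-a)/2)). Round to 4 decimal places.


Amari alpha-divergence:
D = (4/(1-alpha^2))*(1 - p^((1+a)/2)*q^((1-a)/2) - (1-p)^((1+a)/2)*(1-q)^((1-a)/2)).
alpha = 2.0, p = 0.3, q = 0.5.
e1 = (1+alpha)/2 = 1.5, e2 = (1-alpha)/2 = -0.5.
t1 = p^e1 * q^e2 = 0.3^1.5 * 0.5^-0.5 = 0.232379.
t2 = (1-p)^e1 * (1-q)^e2 = 0.7^1.5 * 0.5^-0.5 = 0.828251.
4/(1-alpha^2) = -1.333333.
D = -1.333333*(1 - 0.232379 - 0.828251) = 0.0808

0.0808


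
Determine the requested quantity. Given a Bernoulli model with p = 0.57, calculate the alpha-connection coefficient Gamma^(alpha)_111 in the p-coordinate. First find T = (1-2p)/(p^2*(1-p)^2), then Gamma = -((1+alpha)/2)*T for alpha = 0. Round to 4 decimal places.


Skewness (Amari-Chentsov) tensor: T = (1-2p)/(p^2*(1-p)^2).
p = 0.57, 1-2p = -0.14, p^2 = 0.3249, (1-p)^2 = 0.1849.
T = -0.14/(0.3249 * 0.1849) = -2.330459.
In the p-coordinate, Gamma^(alpha) = Gamma^(0) - (alpha/2)*T with Gamma^(0) = (1/2)*g'(p) = -T/2,
so Gamma^(alpha) = -((1+alpha)/2)*T.
alpha = 0, -(1+alpha)/2 = -0.5.
Gamma = -0.5 * -2.330459 = 1.1652

1.1652


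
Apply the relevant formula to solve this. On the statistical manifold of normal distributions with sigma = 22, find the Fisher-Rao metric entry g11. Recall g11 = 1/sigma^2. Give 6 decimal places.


For the 2-parameter normal family, the Fisher metric has:
  g11 = 1/sigma^2, g22 = 2/sigma^2.
sigma = 22, sigma^2 = 484.
g11 = 0.002066

0.002066


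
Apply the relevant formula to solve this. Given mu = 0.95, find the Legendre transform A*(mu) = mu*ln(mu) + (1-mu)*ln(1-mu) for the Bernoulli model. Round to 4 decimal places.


Legendre transform for Bernoulli:
A*(mu) = mu*log(mu) + (1-mu)*log(1-mu).
mu = 0.95, 1-mu = 0.05.
mu*log(mu) = 0.95*log(0.95) = -0.048729.
(1-mu)*log(1-mu) = 0.05*log(0.05) = -0.149787.
A* = -0.048729 + -0.149787 = -0.1985

-0.1985


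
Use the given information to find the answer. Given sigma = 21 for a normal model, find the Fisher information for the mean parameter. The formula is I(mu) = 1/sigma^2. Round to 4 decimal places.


The Fisher information for the mean of a normal distribution is I(mu) = 1/sigma^2.
sigma = 21, so sigma^2 = 441.
I(mu) = 1/441 = 0.0023

0.0023


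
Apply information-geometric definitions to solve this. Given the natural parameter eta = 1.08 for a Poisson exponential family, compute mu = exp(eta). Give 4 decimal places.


Expectation parameter for Poisson exponential family:
mu = exp(eta).
eta = 1.08.
mu = exp(1.08) = 2.9447

2.9447


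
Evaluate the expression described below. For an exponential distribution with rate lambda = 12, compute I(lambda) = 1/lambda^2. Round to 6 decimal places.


Fisher information for exponential: I(lambda) = 1/lambda^2.
lambda = 12, lambda^2 = 144.
I = 1/144 = 0.006944

0.006944


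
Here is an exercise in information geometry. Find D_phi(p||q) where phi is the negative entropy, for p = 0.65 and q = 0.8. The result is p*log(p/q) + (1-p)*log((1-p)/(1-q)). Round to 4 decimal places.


Bregman divergence with negative entropy generator:
D = p*log(p/q) + (1-p)*log((1-p)/(1-q)).
p = 0.65, q = 0.8.
p*log(p/q) = 0.65*log(0.65/0.8) = -0.134966.
(1-p)*log((1-p)/(1-q)) = 0.35*log(0.35/0.2) = 0.195866.
D = -0.134966 + 0.195866 = 0.0609

0.0609


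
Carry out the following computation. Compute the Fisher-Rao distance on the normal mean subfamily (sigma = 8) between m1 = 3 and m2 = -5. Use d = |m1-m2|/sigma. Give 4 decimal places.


On the fixed-variance normal subfamily, geodesic distance = |m1-m2|/sigma.
|3 - -5| = 8.
sigma = 8.
d = 8/8 = 1.0000

1.0000


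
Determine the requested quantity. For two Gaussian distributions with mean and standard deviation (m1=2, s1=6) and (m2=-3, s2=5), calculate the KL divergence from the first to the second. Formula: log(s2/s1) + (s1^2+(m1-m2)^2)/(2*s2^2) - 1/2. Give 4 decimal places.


KL divergence between normal distributions:
KL = log(s2/s1) + (s1^2 + (m1-m2)^2)/(2*s2^2) - 1/2.
log(5/6) = -0.182322.
(6^2 + (2--3)^2)/(2*5^2) = (36 + 25)/50 = 1.22.
KL = -0.182322 + 1.22 - 0.5 = 0.5377

0.5377


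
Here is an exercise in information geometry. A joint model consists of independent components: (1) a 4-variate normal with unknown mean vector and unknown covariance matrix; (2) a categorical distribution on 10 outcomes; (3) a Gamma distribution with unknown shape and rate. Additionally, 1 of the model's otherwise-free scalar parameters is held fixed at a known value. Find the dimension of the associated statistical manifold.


The dimension of a statistical manifold equals the number of free
(independent) real parameters of the model. For a product of independent
blocks the parameter counts add.
- 4-variate normal: 4 (mean) + 4*5/2 = 10 (symmetric covariance) = 14.
- categorical on 10 outcomes (probabilities sum to 1): 10-1 = 9.
- Gamma (shape, rate): 2.
Total = 14 + 9 + 2 = 25.
1 parameter(s) fixed at known values: 25 - 1 = 24.
Dimension = 24

24


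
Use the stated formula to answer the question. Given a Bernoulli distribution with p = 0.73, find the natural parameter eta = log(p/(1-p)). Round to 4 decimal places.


Natural parameter for Bernoulli: eta = log(p/(1-p)).
p = 0.73, 1-p = 0.27.
p/(1-p) = 2.703704.
eta = log(2.703704) = 0.9946

0.9946


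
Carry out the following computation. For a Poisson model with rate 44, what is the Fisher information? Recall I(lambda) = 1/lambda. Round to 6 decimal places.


Fisher information for Poisson: I(lambda) = 1/lambda.
lambda = 44.
I(lambda) = 1/44 = 0.022727

0.022727


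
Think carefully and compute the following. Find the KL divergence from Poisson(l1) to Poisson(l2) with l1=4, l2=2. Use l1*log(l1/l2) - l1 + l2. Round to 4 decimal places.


KL divergence for Poisson:
KL = l1*log(l1/l2) - l1 + l2.
l1 = 4, l2 = 2.
log(4/2) = 0.693147.
l1*log(l1/l2) = 4 * 0.693147 = 2.772589.
KL = 2.772589 - 4 + 2 = 0.7726

0.7726


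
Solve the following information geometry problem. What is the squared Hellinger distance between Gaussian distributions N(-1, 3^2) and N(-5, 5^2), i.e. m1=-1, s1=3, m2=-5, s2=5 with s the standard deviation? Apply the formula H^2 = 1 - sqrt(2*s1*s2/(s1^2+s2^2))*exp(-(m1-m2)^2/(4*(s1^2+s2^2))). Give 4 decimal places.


Squared Hellinger distance for Gaussians:
H^2 = 1 - sqrt(2*s1*s2/(s1^2+s2^2)) * exp(-(m1-m2)^2/(4*(s1^2+s2^2))).
s1^2 = 9, s2^2 = 25, s1^2+s2^2 = 34.
sqrt(2*3*5/(34)) = 0.939336.
(m1-m2)^2 = (4)^2 = 16.
exp(-16/(4*34)) = exp(-0.117647) = 0.88901.
H^2 = 1 - 0.939336*0.88901 = 0.1649

0.1649


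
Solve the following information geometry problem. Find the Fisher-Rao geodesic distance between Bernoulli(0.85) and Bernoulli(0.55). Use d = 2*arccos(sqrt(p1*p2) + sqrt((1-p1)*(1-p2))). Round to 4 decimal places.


Geodesic distance on Bernoulli manifold:
d(p1,p2) = 2*arccos(sqrt(p1*p2) + sqrt((1-p1)*(1-p2))).
sqrt(p1*p2) = sqrt(0.85*0.55) = 0.68374.
sqrt((1-p1)*(1-p2)) = sqrt(0.15*0.45) = 0.259808.
arg = 0.68374 + 0.259808 = 0.943547.
d = 2*arccos(0.943547) = 0.6752

0.6752


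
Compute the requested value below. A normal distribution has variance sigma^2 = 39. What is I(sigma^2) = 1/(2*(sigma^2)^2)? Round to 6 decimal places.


Fisher information for variance: I(sigma^2) = 1/(2*sigma^4).
sigma^2 = 39, so sigma^4 = 1521.
I = 1/(2*1521) = 1/3042 = 0.000329

0.000329


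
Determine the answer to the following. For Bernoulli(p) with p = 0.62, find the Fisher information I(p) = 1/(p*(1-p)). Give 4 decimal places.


For Bernoulli(p), Fisher information is I(p) = 1/(p*(1-p)).
p = 0.62, 1-p = 0.38.
p*(1-p) = 0.2356.
I(p) = 1/0.2356 = 4.2445

4.2445


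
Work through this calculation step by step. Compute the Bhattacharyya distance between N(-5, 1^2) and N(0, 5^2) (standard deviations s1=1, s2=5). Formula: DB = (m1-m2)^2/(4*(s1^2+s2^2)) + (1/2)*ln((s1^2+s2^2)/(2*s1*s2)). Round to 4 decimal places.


Bhattacharyya distance between two Gaussians:
DB = (m1-m2)^2/(4*(s1^2+s2^2)) + (1/2)*ln((s1^2+s2^2)/(2*s1*s2)).
(m1-m2)^2 = (-5)^2 = 25.
s1^2+s2^2 = 1 + 25 = 26.
term1 = 25/104 = 0.240385.
term2 = 0.5*ln(26/10.0) = 0.477756.
DB = 0.240385 + 0.477756 = 0.7181

0.7181


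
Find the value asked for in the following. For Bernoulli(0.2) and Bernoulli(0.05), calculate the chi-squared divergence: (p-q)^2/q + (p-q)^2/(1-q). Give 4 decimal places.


Chi-squared divergence between Bernoulli distributions:
chi^2 = (p-q)^2/q + (p-q)^2/(1-q).
p = 0.2, q = 0.05, p-q = 0.15.
(p-q)^2 = 0.0225.
term1 = 0.0225/0.05 = 0.45.
term2 = 0.0225/0.95 = 0.023684.
chi^2 = 0.45 + 0.023684 = 0.4737

0.4737


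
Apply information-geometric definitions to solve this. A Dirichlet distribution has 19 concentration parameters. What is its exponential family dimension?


Exponential family dimension calculation:
Dirichlet with 19 components has 19 natural parameters.

19


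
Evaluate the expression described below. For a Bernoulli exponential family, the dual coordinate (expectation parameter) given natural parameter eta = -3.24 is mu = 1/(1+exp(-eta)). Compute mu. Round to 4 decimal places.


Dual coordinate (expectation parameter) for Bernoulli:
mu = 1/(1+exp(-eta)).
eta = -3.24.
exp(-eta) = exp(3.24) = 25.533722.
mu = 1/(1+25.533722) = 0.0377

0.0377


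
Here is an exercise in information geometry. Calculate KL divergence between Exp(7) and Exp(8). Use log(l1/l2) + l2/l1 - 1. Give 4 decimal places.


KL divergence for exponential family:
KL = log(l1/l2) + l2/l1 - 1.
log(7/8) = -0.133531.
8/7 = 1.142857.
KL = -0.133531 + 1.142857 - 1 = 0.0093

0.0093


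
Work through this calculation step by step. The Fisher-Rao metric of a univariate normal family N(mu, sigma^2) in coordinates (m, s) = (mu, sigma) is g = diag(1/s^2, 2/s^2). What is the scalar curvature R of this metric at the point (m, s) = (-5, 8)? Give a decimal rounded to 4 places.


The metric has the form g = (A dm^2 + B ds^2)/s^2 with A = 1, B = 2.
Substitute u = sqrt(A/B)*m: g = B*(du^2 + ds^2)/s^2, i.e. B times the
Poincare upper half-plane metric, which has constant Gaussian curvature -1.
Scaling a 2D metric by a constant c divides the Gaussian curvature by c,
so K = -1/B = -1/(2) = -0.5000 everywhere (the point (m, s) = (-5, 8) is irrelevant:
the curvature is constant).
Scalar curvature in dimension 2: R = 2K = -2/(2) = -1.0000.

-1.0000


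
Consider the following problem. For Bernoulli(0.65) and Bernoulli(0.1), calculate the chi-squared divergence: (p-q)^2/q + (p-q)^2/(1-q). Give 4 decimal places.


Chi-squared divergence between Bernoulli distributions:
chi^2 = (p-q)^2/q + (p-q)^2/(1-q).
p = 0.65, q = 0.1, p-q = 0.55.
(p-q)^2 = 0.3025.
term1 = 0.3025/0.1 = 3.025.
term2 = 0.3025/0.9 = 0.336111.
chi^2 = 3.025 + 0.336111 = 3.3611

3.3611


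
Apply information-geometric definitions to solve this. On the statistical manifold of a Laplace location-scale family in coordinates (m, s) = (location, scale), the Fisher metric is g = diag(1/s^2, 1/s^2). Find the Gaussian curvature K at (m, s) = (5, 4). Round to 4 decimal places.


The metric has the form g = (A dm^2 + B ds^2)/s^2 with A = 1, B = 1.
Substitute u = sqrt(A/B)*m: g = B*(du^2 + ds^2)/s^2, i.e. B times the
Poincare upper half-plane metric, which has constant Gaussian curvature -1.
Scaling a 2D metric by a constant c divides the Gaussian curvature by c,
so K = -1/B = -1/(1) = -1.0000 everywhere (the point (m, s) = (5, 4) is irrelevant:
the curvature is constant).
The requested Gaussian curvature is K = -1.0000.

-1.0000


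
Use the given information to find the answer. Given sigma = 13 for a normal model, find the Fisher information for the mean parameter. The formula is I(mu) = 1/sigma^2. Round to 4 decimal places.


The Fisher information for the mean of a normal distribution is I(mu) = 1/sigma^2.
sigma = 13, so sigma^2 = 169.
I(mu) = 1/169 = 0.0059

0.0059


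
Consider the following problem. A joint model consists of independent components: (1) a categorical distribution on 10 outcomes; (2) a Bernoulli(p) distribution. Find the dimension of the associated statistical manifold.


The dimension of a statistical manifold equals the number of free
(independent) real parameters of the model. For a product of independent
blocks the parameter counts add.
- categorical on 10 outcomes (probabilities sum to 1): 10-1 = 9.
- Bernoulli (p): 1.
Total = 9 + 1 = 10.
Dimension = 10

10


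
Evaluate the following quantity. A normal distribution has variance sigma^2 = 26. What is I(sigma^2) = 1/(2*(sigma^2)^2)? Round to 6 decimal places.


Fisher information for variance: I(sigma^2) = 1/(2*sigma^4).
sigma^2 = 26, so sigma^4 = 676.
I = 1/(2*676) = 1/1352 = 0.000740

0.000740


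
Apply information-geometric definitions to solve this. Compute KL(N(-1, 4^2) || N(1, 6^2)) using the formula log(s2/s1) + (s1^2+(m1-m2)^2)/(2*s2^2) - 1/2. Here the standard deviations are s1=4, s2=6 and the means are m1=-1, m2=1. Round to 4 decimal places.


KL divergence between normal distributions:
KL = log(s2/s1) + (s1^2 + (m1-m2)^2)/(2*s2^2) - 1/2.
log(6/4) = 0.405465.
(4^2 + (-1-1)^2)/(2*6^2) = (16 + 4)/72 = 0.277778.
KL = 0.405465 + 0.277778 - 0.5 = 0.1832

0.1832


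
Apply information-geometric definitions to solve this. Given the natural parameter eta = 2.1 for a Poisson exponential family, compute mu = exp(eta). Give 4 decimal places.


Expectation parameter for Poisson exponential family:
mu = exp(eta).
eta = 2.1.
mu = exp(2.1) = 8.1662

8.1662


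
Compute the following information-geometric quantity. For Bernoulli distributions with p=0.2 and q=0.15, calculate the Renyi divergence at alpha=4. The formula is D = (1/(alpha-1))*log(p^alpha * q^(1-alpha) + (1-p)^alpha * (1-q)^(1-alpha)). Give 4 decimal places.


Renyi divergence of order alpha between Bernoulli distributions:
D = (1/(alpha-1))*log(p^alpha * q^(1-alpha) + (1-p)^alpha * (1-q)^(1-alpha)).
alpha = 4, p = 0.2, q = 0.15.
p^alpha * q^(1-alpha) = 0.2^4 * 0.15^-3 = 0.474074.
(1-p)^alpha * (1-q)^(1-alpha) = 0.8^4 * 0.85^-3 = 0.666965.
sum = 0.474074 + 0.666965 = 1.141039.
D = (1/3)*log(1.141039) = 0.0440

0.0440
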